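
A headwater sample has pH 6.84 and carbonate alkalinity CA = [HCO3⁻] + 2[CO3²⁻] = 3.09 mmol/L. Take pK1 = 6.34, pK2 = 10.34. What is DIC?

DIC = 4.07 mmol/L

CA = [HCO3⁻] + 2[CO3²⁻] = (α₁ + 2α₂)·DIC
At pH 6.84: [H⁺]/K1 = 10^-0.50 = 0.31623, K2/[H⁺] = 10^-3.50 = 0.00031623
α₁ = 1/(1 + 0.31623 + 0.00031623) = 1/1.3165 = 0.7596; α₂ = α₁·K2/[H⁺] = 0.0002402
α₁ + 2α₂ = 0.7600
DIC = CA / (α₁ + 2α₂) = 3.09 / 0.7600 = 4.07 mmol/L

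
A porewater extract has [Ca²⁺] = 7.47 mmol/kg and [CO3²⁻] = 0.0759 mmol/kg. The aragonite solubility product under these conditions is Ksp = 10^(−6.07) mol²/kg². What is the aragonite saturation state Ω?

Ksp = 10^(−6.07) = 8.511×10^-7
Ω = [Ca²⁺][CO3²⁻]/Ksp = (7.47×10^-3)(0.0759×10^-3) / 8.511×10^-7 = 0.666

Ω = 0.666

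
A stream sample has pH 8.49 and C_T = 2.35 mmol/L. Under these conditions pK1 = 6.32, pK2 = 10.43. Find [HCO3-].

[HCO3⁻] = 2.31 mmol/L

α₁ = 1 / (1 + [H⁺]/K1 + K2/[H⁺]) = 1 / (1 + 10^-2.17 + 10^-1.94)
   = 1 / (1 + 0.0067608 + 0.011482) = 1/1.0182 = 0.9821
[HCO3⁻] = α₁ × DIC = 0.9821 × 2.35 = 2.31 mmol/L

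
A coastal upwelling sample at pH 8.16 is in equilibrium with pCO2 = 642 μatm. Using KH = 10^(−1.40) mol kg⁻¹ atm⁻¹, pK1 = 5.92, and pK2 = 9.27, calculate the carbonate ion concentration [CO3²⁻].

[CO3²⁻] = 0.345 mmol/kg

[CO2*] = KH · pCO2 = 10^(−1.40) × 642×10^-6 = 2.556×10^-5 mol/kg
α₀ = 1/(1 + K1/[H⁺] + K1K2/[H⁺]²) = 1/(1 + 10^+2.24 + 10^+1.13) = 0.005312
DIC = [CO2*]/α₀ = 2.556×10^-5 / 0.005312 = 4.812 mmol/kg
[CO3²⁻] = α₂·DIC; α₂ = 0.07165, so [CO3²⁻] = 0.07165 × 4.812 = 0.345 mmol/kg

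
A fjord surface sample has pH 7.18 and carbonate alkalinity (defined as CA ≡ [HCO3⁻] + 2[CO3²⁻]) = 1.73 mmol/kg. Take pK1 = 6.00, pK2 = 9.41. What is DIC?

DIC = 1.83 mmol/kg

CA = [HCO3⁻] + 2[CO3²⁻] = (α₁ + 2α₂)·DIC
At pH 7.18: [H⁺]/K1 = 10^-1.18 = 0.066069, K2/[H⁺] = 10^-2.23 = 0.0058884
α₁ = 1/(1 + 0.066069 + 0.0058884) = 1/1.0720 = 0.9329; α₂ = α₁·K2/[H⁺] = 0.005493
α₁ + 2α₂ = 0.9439
DIC = CA / (α₁ + 2α₂) = 1.73 / 0.9439 = 1.83 mmol/kg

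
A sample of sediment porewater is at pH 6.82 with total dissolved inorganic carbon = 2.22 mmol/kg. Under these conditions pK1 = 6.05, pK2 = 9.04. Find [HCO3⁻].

α₁ = 1 / (1 + [H⁺]/K1 + K2/[H⁺]) = 1 / (1 + 10^-0.77 + 10^-2.22)
   = 1 / (1 + 0.16982 + 0.0060256) = 1/1.1758 = 0.8504
[HCO3⁻] = α₁ × DIC = 0.8504 × 2.22 = 1.89 mmol/kg

[HCO3⁻] = 1.89 mmol/kg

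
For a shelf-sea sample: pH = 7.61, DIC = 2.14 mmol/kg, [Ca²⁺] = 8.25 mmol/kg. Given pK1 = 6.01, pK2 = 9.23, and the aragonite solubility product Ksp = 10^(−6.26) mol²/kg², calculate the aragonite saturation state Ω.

α₂ = 1 / (1 + [H⁺]/K2 + [H⁺]²/(K1K2)) = 1 / (1 + 10^+1.62 + 10^+0.02)
   = 1 / (1 + 41.687 + 1.0471) = 1/43.734 = 0.02287
[CO3²⁻] = α₂ × DIC = 0.02287 × 2.14 = 0.04893 mmol/kg
Ksp = 10^(−6.26) = 5.495×10^-7
Ω = [Ca²⁺][CO3²⁻]/Ksp = (8.25×10^-3)(4.893×10^-5) / 5.495×10^-7 = 0.735

Ω = 0.735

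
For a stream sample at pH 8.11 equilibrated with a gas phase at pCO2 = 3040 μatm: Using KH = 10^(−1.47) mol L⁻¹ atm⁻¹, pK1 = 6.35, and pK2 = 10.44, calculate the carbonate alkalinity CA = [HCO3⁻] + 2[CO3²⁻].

CA = 5.98 mmol/L

[CO2*] = KH · pCO2 = 10^(−1.47) × 3040×10^-6 = 1.030×10^-4 mol/L
α₀ = 1/(1 + K1/[H⁺] + K1K2/[H⁺]²) = 1/(1 + 10^+1.76 + 10^-0.57) = 0.01700
DIC = [CO2*]/α₀ = 1.030×10^-4 / 0.01700 = 6.058 mmol/L
CA = (α₁ + 2α₂)·DIC = (0.9784 + 2×0.004576) × 6.058 = 5.98 mmol/L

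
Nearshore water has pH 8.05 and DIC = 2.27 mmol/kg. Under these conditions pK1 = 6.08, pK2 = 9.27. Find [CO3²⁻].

α₂ = 1 / (1 + [H⁺]/K2 + [H⁺]²/(K1K2)) = 1 / (1 + 10^+1.22 + 10^-0.75)
   = 1 / (1 + 16.596 + 0.17783) = 1/17.774 = 0.05626
[CO3²⁻] = α₂ × DIC = 0.05626 × 2.27 = 0.128 mmol/kg

[CO3²⁻] = 0.128 mmol/kg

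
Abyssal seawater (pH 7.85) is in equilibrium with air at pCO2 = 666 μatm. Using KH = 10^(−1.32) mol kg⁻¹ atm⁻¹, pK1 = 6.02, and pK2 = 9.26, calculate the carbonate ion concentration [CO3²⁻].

[CO2*] = KH · pCO2 = 10^(−1.32) × 666×10^-6 = 3.188×10^-5 mol/kg
α₀ = 1/(1 + K1/[H⁺] + K1K2/[H⁺]²) = 1/(1 + 10^+1.83 + 10^+0.42) = 0.01404
DIC = [CO2*]/α₀ = 3.188×10^-5 / 0.01404 = 2.271 mmol/kg
[CO3²⁻] = α₂·DIC; α₂ = 0.03692, so [CO3²⁻] = 0.03692 × 2.271 = 0.0838 mmol/kg

[CO3²⁻] = 0.0838 mmol/kg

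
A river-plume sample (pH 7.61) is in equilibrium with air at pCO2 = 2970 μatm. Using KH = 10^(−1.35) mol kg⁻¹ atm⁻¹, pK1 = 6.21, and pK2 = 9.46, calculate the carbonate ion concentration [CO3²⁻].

[CO3²⁻] = 0.0471 mmol/kg

[CO2*] = KH · pCO2 = 10^(−1.35) × 2970×10^-6 = 1.327×10^-4 mol/kg
α₀ = 1/(1 + K1/[H⁺] + K1K2/[H⁺]²) = 1/(1 + 10^+1.40 + 10^-0.45) = 0.03777
DIC = [CO2*]/α₀ = 1.327×10^-4 / 0.03777 = 3.512 mmol/kg
[CO3²⁻] = α₂·DIC; α₂ = 0.01340, so [CO3²⁻] = 0.01340 × 3.512 = 0.0471 mmol/kg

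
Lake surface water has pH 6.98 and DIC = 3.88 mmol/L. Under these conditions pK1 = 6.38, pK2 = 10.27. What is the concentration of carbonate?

[CO3²⁻] = 1.59 μmol/L

α₂ = 1 / (1 + [H⁺]/K2 + [H⁺]²/(K1K2)) = 1 / (1 + 10^+3.29 + 10^+2.69)
   = 1 / (1 + 1949.8 + 489.78) = 1/2440.6 = 0.0004097
[CO3²⁻] = α₂ × DIC = 0.0004097 × 3.88 = 0.00159 mmol/L = 1.59 μmol/L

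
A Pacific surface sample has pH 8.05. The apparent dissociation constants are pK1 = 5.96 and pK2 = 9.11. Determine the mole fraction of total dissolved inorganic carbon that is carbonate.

α₂ = 0.0795

α₂ = 1 / (1 + [H⁺]/K2 + [H⁺]²/(K1K2)) = 1 / (1 + 10^+1.06 + 10^-1.03)
   = 1 / (1 + 11.482 + 0.093325) = 1/12.575 = 0.07952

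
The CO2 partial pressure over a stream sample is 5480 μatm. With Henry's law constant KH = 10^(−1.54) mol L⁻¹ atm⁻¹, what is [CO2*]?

KH = 10^(−1.54) = 2.884×10^-2 mol L⁻¹ atm⁻¹
[CO2*] = KH · pCO2 = 2.884×10^-2 × 5480×10^-6 atm = 1.58×10^-4 mol/L

[CO2*] = 158 μmol/L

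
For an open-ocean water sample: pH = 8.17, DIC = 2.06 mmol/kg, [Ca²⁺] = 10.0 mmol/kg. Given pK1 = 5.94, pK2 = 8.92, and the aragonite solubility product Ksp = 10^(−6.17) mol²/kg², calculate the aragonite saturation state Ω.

α₂ = 1 / (1 + [H⁺]/K2 + [H⁺]²/(K1K2)) = 1 / (1 + 10^+0.75 + 10^-1.48)
   = 1 / (1 + 5.6234 + 0.033113) = 1/6.6565 = 0.1502
[CO3²⁻] = α₂ × DIC = 0.1502 × 2.06 = 0.3095 mmol/kg
Ksp = 10^(−6.17) = 6.761×10^-7
Ω = [Ca²⁺][CO3²⁻]/Ksp = (10.0×10^-3)(3.095×10^-4) / 6.761×10^-7 = 4.58

Ω = 4.58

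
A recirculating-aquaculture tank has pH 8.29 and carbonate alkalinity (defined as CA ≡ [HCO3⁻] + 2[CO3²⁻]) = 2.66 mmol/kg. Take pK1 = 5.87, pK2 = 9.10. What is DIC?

CA = [HCO3⁻] + 2[CO3²⁻] = (α₁ + 2α₂)·DIC
At pH 8.29: [H⁺]/K1 = 10^-2.42 = 0.0038019, K2/[H⁺] = 10^-0.81 = 0.15488
α₁ = 1/(1 + 0.0038019 + 0.15488) = 1/1.1587 = 0.8630; α₂ = α₁·K2/[H⁺] = 0.1337
α₁ + 2α₂ = 1.1304
DIC = CA / (α₁ + 2α₂) = 2.66 / 1.1304 = 2.35 mmol/kg

DIC = 2.35 mmol/kg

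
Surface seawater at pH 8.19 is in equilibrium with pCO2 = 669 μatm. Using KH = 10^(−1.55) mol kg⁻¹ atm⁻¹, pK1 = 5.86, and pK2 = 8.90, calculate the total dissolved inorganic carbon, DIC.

DIC = 4.84 mmol/kg

[CO2*] = KH · pCO2 = 10^(−1.55) × 669×10^-6 = 1.885×10^-5 mol/kg
α₀ = 1/(1 + K1/[H⁺] + K1K2/[H⁺]²) = 1/(1 + 10^+2.33 + 10^+1.62) = 0.003899
DIC = [CO2*]/α₀ = 1.885×10^-5 / 0.003899 = 4.84 mmol/kg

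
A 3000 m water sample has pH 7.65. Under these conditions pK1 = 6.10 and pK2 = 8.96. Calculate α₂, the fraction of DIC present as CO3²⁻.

α₂ = 0.0455

α₂ = 1 / (1 + [H⁺]/K2 + [H⁺]²/(K1K2)) = 1 / (1 + 10^+1.31 + 10^-0.24)
   = 1 / (1 + 20.417 + 0.57544) = 1/21.993 = 0.04547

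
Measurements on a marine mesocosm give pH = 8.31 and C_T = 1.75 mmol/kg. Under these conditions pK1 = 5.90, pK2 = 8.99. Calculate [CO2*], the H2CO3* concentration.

α₀ = 1 / (1 + K1/[H⁺] + K1K2/[H⁺]²) = 1 / (1 + 10^+2.41 + 10^+1.73)
   = 1 / (1 + 257.04 + 53.703) = 1/311.74 = 0.003208
[CO2*] = α₀ × DIC = 0.003208 × 1.75 = 0.00561 mmol/kg = 5.61 μmol/kg

[CO2*] = 5.61 μmol/kg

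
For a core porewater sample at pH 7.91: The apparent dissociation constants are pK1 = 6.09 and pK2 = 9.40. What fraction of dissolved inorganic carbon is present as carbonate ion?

α₂ = 0.0309

α₂ = 1 / (1 + [H⁺]/K2 + [H⁺]²/(K1K2)) = 1 / (1 + 10^+1.49 + 10^-0.33)
   = 1 / (1 + 30.903 + 0.46774) = 1/32.371 = 0.03089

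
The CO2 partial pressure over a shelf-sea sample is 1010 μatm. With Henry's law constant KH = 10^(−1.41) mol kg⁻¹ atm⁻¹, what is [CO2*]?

[CO2*] = 39.3 μmol/kg

KH = 10^(−1.41) = 3.890×10^-2 mol kg⁻¹ atm⁻¹
[CO2*] = KH · pCO2 = 3.890×10^-2 × 1010×10^-6 atm = 3.93×10^-5 mol/kg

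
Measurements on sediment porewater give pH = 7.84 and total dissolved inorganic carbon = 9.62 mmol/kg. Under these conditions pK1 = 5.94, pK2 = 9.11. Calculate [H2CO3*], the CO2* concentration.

α₀ = 1 / (1 + K1/[H⁺] + K1K2/[H⁺]²) = 1 / (1 + 10^+1.90 + 10^+0.63)
   = 1 / (1 + 79.433 + 4.2658) = 1/84.699 = 0.01181
[CO2*] = α₀ × DIC = 0.01181 × 9.62 = 0.114 mmol/kg

[CO2*] = 0.114 mmol/kg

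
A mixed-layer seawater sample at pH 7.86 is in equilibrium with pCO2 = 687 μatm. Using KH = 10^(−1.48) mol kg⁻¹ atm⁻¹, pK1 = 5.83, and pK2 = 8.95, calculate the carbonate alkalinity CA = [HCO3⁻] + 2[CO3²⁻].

[CO2*] = KH · pCO2 = 10^(−1.48) × 687×10^-6 = 2.275×10^-5 mol/kg
α₀ = 1/(1 + K1/[H⁺] + K1K2/[H⁺]²) = 1/(1 + 10^+2.03 + 10^+0.94) = 0.008557
DIC = [CO2*]/α₀ = 2.275×10^-5 / 0.008557 = 2.658 mmol/kg
CA = (α₁ + 2α₂)·DIC = (0.9169 + 2×0.07453) × 2.658 = 2.83 mmol/kg

CA = 2.83 mmol/kg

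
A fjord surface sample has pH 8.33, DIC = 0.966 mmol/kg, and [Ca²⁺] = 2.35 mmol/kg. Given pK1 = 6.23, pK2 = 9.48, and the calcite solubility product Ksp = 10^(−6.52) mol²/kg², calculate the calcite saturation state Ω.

α₂ = 1 / (1 + [H⁺]/K2 + [H⁺]²/(K1K2)) = 1 / (1 + 10^+1.15 + 10^-0.95)
   = 1 / (1 + 14.125 + 0.11220) = 1/15.238 = 0.06563
[CO3²⁻] = α₂ × DIC = 0.06563 × 0.966 = 0.06340 mmol/kg
Ksp = 10^(−6.52) = 3.020×10^-7
Ω = [Ca²⁺][CO3²⁻]/Ksp = (2.35×10^-3)(6.340×10^-5) / 3.020×10^-7 = 0.493

Ω = 0.493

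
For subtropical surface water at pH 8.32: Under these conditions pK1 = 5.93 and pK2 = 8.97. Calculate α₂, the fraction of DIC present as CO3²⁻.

α₂ = 1 / (1 + [H⁺]/K2 + [H⁺]²/(K1K2)) = 1 / (1 + 10^+0.65 + 10^-1.74)
   = 1 / (1 + 4.4668 + 0.018197) = 1/5.4850 = 0.1823

α₂ = 0.182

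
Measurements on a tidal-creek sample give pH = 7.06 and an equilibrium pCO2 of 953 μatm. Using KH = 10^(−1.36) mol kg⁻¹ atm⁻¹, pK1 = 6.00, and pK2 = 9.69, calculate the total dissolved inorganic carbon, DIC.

DIC = 0.520 mmol/kg

[CO2*] = KH · pCO2 = 10^(−1.36) × 953×10^-6 = 4.160×10^-5 mol/kg
α₀ = 1/(1 + K1/[H⁺] + K1K2/[H⁺]²) = 1/(1 + 10^+1.06 + 10^-1.57) = 0.07995
DIC = [CO2*]/α₀ = 4.160×10^-5 / 0.07995 = 0.520 mmol/kg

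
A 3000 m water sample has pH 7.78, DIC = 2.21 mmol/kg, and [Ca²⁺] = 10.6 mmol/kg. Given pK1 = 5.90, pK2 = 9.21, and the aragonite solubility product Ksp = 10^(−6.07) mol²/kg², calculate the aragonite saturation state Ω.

Ω = 0.974

α₂ = 1 / (1 + [H⁺]/K2 + [H⁺]²/(K1K2)) = 1 / (1 + 10^+1.43 + 10^-0.45)
   = 1 / (1 + 26.915 + 0.35481) = 1/28.270 = 0.03537
[CO3²⁻] = α₂ × DIC = 0.03537 × 2.21 = 0.07817 mmol/kg
Ksp = 10^(−6.07) = 8.511×10^-7
Ω = [Ca²⁺][CO3²⁻]/Ksp = (10.6×10^-3)(7.817×10^-5) / 8.511×10^-7 = 0.974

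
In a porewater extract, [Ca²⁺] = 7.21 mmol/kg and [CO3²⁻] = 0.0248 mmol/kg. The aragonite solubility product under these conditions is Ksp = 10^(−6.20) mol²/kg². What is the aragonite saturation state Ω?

Ω = 0.283

Ksp = 10^(−6.20) = 6.310×10^-7
Ω = [Ca²⁺][CO3²⁻]/Ksp = (7.21×10^-3)(0.0248×10^-3) / 6.310×10^-7 = 0.283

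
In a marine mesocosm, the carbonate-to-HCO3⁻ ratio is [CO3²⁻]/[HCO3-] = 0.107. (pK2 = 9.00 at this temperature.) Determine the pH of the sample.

From K2 = [H⁺][CO3²⁻]/[HCO3-]:  pH = pK2 + log₁₀([CO3²⁻]/[HCO3-])
log₁₀(0.107) = -0.971
pH = 9.00 + (-0.971) = 8.03

pH = 8.03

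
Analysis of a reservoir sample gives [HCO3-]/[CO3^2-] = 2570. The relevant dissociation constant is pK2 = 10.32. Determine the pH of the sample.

From K2 = [H⁺][CO3^2-]/[HCO3-]:  pH = pK2 − log₁₀([HCO3-]/[CO3^2-])
log₁₀(2570) = +3.410
pH = 10.32 − (+3.410) = 6.91

pH = 6.91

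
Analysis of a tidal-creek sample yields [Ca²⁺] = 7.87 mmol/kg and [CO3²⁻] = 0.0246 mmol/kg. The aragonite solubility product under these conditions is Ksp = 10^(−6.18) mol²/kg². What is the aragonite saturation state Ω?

Ksp = 10^(−6.18) = 6.607×10^-7
Ω = [Ca²⁺][CO3²⁻]/Ksp = (7.87×10^-3)(0.0246×10^-3) / 6.607×10^-7 = 0.293

Ω = 0.293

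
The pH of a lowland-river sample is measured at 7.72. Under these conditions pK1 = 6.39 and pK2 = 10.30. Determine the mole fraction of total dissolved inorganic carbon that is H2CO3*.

α₀ = 1 / (1 + K1/[H⁺] + K1K2/[H⁺]²) = 1 / (1 + 10^+1.33 + 10^-1.25)
   = 1 / (1 + 21.380 + 0.056234) = 1/22.436 = 0.04457

α₀ = 0.0446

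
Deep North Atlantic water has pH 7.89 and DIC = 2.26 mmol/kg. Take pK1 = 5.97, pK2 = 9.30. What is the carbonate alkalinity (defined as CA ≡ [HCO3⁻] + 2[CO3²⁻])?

CA = 2.32 mmol/kg

CA = [HCO3⁻] + 2[CO3²⁻] = (α₁ + 2α₂)·DIC
At pH 7.89: [H⁺]/K1 = 10^-1.92 = 0.012023, K2/[H⁺] = 10^-1.41 = 0.038905
α₁ = 1/(1 + 0.012023 + 0.038905) = 1/1.0509 = 0.9515; α₂ = α₁·K2/[H⁺] = 0.03702
α₁ + 2α₂ = 1.0256
CA = 1.0256 × 2.26 = 2.32 mmol/kg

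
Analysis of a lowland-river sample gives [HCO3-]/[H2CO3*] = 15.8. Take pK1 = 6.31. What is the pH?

From K1 = [H⁺][HCO3-]/[H2CO3*]:  pH = pK1 + log₁₀([HCO3-]/[H2CO3*])
log₁₀(15.8) = +1.199
pH = 6.31 + (+1.199) = 7.51

pH = 7.51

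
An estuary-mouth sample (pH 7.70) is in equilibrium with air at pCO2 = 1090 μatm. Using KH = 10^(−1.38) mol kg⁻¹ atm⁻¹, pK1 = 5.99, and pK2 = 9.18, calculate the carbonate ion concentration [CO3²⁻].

[CO2*] = KH · pCO2 = 10^(−1.38) × 1090×10^-6 = 4.544×10^-5 mol/kg
α₀ = 1/(1 + K1/[H⁺] + K1K2/[H⁺]²) = 1/(1 + 10^+1.71 + 10^+0.23) = 0.01852
DIC = [CO2*]/α₀ = 4.544×10^-5 / 0.01852 = 2.453 mmol/kg
[CO3²⁻] = α₂·DIC; α₂ = 0.03146, so [CO3²⁻] = 0.03146 × 2.453 = 0.0772 mmol/kg

[CO3²⁻] = 0.0772 mmol/kg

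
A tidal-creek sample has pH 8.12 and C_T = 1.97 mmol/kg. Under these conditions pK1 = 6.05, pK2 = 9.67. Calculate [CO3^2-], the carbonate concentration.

α₂ = 1 / (1 + [H⁺]/K2 + [H⁺]²/(K1K2)) = 1 / (1 + 10^+1.55 + 10^-0.52)
   = 1 / (1 + 35.481 + 0.30200) = 1/36.783 = 0.02719
[CO3²⁻] = α₂ × DIC = 0.02719 × 1.97 = 0.0536 mmol/kg

[CO3²⁻] = 0.0536 mmol/kg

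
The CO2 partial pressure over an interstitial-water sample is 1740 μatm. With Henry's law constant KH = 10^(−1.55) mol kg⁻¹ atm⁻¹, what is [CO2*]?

KH = 10^(−1.55) = 2.818×10^-2 mol kg⁻¹ atm⁻¹
[CO2*] = KH · pCO2 = 2.818×10^-2 × 1740×10^-6 atm = 4.90×10^-5 mol/kg

[CO2*] = 49.0 μmol/kg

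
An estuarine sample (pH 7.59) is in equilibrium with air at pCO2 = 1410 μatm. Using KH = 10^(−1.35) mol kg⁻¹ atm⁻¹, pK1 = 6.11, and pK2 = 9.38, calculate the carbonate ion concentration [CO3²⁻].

[CO2*] = KH · pCO2 = 10^(−1.35) × 1410×10^-6 = 6.298×10^-5 mol/kg
α₀ = 1/(1 + K1/[H⁺] + K1K2/[H⁺]²) = 1/(1 + 10^+1.48 + 10^-0.31) = 0.03156
DIC = [CO2*]/α₀ = 6.298×10^-5 / 0.03156 = 1.996 mmol/kg
[CO3²⁻] = α₂·DIC; α₂ = 0.01546, so [CO3²⁻] = 0.01546 × 1.996 = 0.0308 mmol/kg

[CO3²⁻] = 0.0308 mmol/kg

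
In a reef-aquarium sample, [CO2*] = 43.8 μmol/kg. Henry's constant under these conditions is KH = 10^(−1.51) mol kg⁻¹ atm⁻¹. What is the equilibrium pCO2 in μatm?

KH = 10^(−1.51) = 3.090×10^-2 mol kg⁻¹ atm⁻¹
pCO2 = [CO2*]/KH = 43.8×10^-6 / 3.090×10^-2 = 1.42×10^-3 atm = 1420 μatm

pCO2 = 1420 μatm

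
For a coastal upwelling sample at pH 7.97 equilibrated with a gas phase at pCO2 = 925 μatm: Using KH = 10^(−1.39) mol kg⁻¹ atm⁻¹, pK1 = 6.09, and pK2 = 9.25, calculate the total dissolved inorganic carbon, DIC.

DIC = 3.05 mmol/kg

[CO2*] = KH · pCO2 = 10^(−1.39) × 925×10^-6 = 3.768×10^-5 mol/kg
α₀ = 1/(1 + K1/[H⁺] + K1K2/[H⁺]²) = 1/(1 + 10^+1.88 + 10^+0.60) = 0.01237
DIC = [CO2*]/α₀ = 3.768×10^-5 / 0.01237 = 3.05 mmol/kg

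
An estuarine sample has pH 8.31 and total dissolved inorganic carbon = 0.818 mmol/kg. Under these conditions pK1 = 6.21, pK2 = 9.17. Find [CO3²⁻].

[CO3²⁻] = 0.0985 mmol/kg

α₂ = 1 / (1 + [H⁺]/K2 + [H⁺]²/(K1K2)) = 1 / (1 + 10^+0.86 + 10^-1.24)
   = 1 / (1 + 7.2444 + 0.057544) = 1/8.3019 = 0.1205
[CO3²⁻] = α₂ × DIC = 0.1205 × 0.818 = 0.0985 mmol/kg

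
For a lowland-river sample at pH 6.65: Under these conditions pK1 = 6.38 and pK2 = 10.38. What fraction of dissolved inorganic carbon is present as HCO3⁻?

α₁ = 0.651

α₁ = 1 / (1 + [H⁺]/K1 + K2/[H⁺]) = 1 / (1 + 10^-0.27 + 10^-3.73)
   = 1 / (1 + 0.53703 + 0.00018621) = 1/1.5372 = 0.6505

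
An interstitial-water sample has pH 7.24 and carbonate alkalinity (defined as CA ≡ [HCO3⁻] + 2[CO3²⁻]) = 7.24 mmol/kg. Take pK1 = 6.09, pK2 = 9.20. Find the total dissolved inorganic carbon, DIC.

CA = [HCO3⁻] + 2[CO3²⁻] = (α₁ + 2α₂)·DIC
At pH 7.24: [H⁺]/K1 = 10^-1.15 = 0.070795, K2/[H⁺] = 10^-1.96 = 0.010965
α₁ = 1/(1 + 0.070795 + 0.010965) = 1/1.0818 = 0.9244; α₂ = α₁·K2/[H⁺] = 0.01014
α₁ + 2α₂ = 0.9447
DIC = CA / (α₁ + 2α₂) = 7.24 / 0.9447 = 7.66 mmol/kg

DIC = 7.66 mmol/kg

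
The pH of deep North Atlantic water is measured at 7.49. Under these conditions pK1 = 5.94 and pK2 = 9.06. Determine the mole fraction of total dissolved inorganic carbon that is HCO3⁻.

α₁ = 0.948

α₁ = 1 / (1 + [H⁺]/K1 + K2/[H⁺]) = 1 / (1 + 10^-1.55 + 10^-1.57)
   = 1 / (1 + 0.028184 + 0.026915) = 1/1.0551 = 0.9478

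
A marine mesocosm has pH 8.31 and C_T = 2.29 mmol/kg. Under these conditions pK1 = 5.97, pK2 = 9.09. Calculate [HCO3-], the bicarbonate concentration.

[HCO3⁻] = 1.96 mmol/kg

α₁ = 1 / (1 + [H⁺]/K1 + K2/[H⁺]) = 1 / (1 + 10^-2.34 + 10^-0.78)
   = 1 / (1 + 0.0045709 + 0.16596) = 1/1.1705 = 0.8543
[HCO3⁻] = α₁ × DIC = 0.8543 × 2.29 = 1.96 mmol/kg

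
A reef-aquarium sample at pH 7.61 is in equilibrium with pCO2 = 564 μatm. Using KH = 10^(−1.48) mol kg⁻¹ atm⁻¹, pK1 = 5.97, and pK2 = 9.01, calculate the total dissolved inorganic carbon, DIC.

DIC = 0.866 mmol/kg

[CO2*] = KH · pCO2 = 10^(−1.48) × 564×10^-6 = 1.868×10^-5 mol/kg
α₀ = 1/(1 + K1/[H⁺] + K1K2/[H⁺]²) = 1/(1 + 10^+1.64 + 10^+0.24) = 0.02156
DIC = [CO2*]/α₀ = 1.868×10^-5 / 0.02156 = 0.866 mmol/kg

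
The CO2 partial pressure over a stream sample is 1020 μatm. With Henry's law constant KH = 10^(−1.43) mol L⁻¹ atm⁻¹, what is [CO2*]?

[CO2*] = 37.9 μmol/L

KH = 10^(−1.43) = 3.715×10^-2 mol L⁻¹ atm⁻¹
[CO2*] = KH · pCO2 = 3.715×10^-2 × 1020×10^-6 atm = 3.79×10^-5 mol/L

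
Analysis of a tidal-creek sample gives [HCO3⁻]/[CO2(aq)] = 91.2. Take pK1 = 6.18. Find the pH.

pH = 8.14

From K1 = [H⁺][HCO3⁻]/[CO2(aq)]:  pH = pK1 + log₁₀([HCO3⁻]/[CO2(aq)])
log₁₀(91.2) = +1.960
pH = 6.18 + (+1.960) = 8.14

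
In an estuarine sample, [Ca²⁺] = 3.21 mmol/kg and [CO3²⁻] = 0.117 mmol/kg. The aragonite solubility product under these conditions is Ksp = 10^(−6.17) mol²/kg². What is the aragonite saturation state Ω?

Ω = 0.556

Ksp = 10^(−6.17) = 6.761×10^-7
Ω = [Ca²⁺][CO3²⁻]/Ksp = (3.21×10^-3)(0.117×10^-3) / 6.761×10^-7 = 0.556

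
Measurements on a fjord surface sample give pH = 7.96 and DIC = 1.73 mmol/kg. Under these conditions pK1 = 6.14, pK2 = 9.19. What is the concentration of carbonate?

[CO3²⁻] = 0.0948 mmol/kg

α₂ = 1 / (1 + [H⁺]/K2 + [H⁺]²/(K1K2)) = 1 / (1 + 10^+1.23 + 10^-0.59)
   = 1 / (1 + 16.982 + 0.25704) = 1/18.239 = 0.05483
[CO3²⁻] = α₂ × DIC = 0.05483 × 1.73 = 0.0948 mmol/kg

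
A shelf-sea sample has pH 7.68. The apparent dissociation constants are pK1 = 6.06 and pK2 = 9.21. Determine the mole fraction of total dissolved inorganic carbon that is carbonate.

α₂ = 1 / (1 + [H⁺]/K2 + [H⁺]²/(K1K2)) = 1 / (1 + 10^+1.53 + 10^-0.09)
   = 1 / (1 + 33.884 + 0.81283) = 1/35.697 = 0.02801

α₂ = 0.0280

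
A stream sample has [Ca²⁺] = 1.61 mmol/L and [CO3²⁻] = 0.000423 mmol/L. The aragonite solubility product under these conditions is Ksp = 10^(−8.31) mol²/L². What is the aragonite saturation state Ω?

Ksp = 10^(−8.31) = 4.898×10^-9
Ω = [Ca²⁺][CO3²⁻]/Ksp = (1.61×10^-3)(0.000423×10^-3) / 4.898×10^-9 = 0.139

Ω = 0.139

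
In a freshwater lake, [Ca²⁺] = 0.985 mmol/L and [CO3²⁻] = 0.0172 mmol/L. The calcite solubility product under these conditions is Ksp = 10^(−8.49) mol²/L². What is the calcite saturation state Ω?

Ω = 5.24

Ksp = 10^(−8.49) = 3.236×10^-9
Ω = [Ca²⁺][CO3²⁻]/Ksp = (0.985×10^-3)(0.0172×10^-3) / 3.236×10^-9 = 5.24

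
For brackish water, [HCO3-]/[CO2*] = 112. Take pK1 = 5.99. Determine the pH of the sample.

pH = 8.04

From K1 = [H⁺][HCO3-]/[CO2*]:  pH = pK1 + log₁₀([HCO3-]/[CO2*])
log₁₀(112) = +2.049
pH = 5.99 + (+2.049) = 8.04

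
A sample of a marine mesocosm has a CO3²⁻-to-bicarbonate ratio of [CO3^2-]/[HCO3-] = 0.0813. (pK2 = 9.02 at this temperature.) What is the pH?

pH = 7.93

From K2 = [H⁺][CO3^2-]/[HCO3-]:  pH = pK2 + log₁₀([CO3^2-]/[HCO3-])
log₁₀(0.0813) = -1.090
pH = 9.02 + (-1.090) = 7.93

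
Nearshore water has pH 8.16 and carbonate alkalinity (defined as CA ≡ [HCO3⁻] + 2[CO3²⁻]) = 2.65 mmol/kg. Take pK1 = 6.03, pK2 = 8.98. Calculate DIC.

DIC = 2.36 mmol/kg

CA = [HCO3⁻] + 2[CO3²⁻] = (α₁ + 2α₂)·DIC
At pH 8.16: [H⁺]/K1 = 10^-2.13 = 0.0074131, K2/[H⁺] = 10^-0.82 = 0.15136
α₁ = 1/(1 + 0.0074131 + 0.15136) = 1/1.1588 = 0.8630; α₂ = α₁·K2/[H⁺] = 0.1306
α₁ + 2α₂ = 1.1242
DIC = CA / (α₁ + 2α₂) = 2.65 / 1.1242 = 2.36 mmol/kg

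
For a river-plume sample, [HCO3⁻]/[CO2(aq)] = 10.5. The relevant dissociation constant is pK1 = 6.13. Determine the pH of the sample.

From K1 = [H⁺][HCO3⁻]/[CO2(aq)]:  pH = pK1 + log₁₀([HCO3⁻]/[CO2(aq)])
log₁₀(10.5) = +1.021
pH = 6.13 + (+1.021) = 7.15

pH = 7.15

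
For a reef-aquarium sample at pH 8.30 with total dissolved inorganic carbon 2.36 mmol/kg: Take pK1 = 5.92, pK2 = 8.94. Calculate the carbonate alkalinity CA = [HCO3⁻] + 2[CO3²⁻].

CA = [HCO3⁻] + 2[CO3²⁻] = (α₁ + 2α₂)·DIC
At pH 8.30: [H⁺]/K1 = 10^-2.38 = 0.0041687, K2/[H⁺] = 10^-0.64 = 0.22909
α₁ = 1/(1 + 0.0041687 + 0.22909) = 1/1.2333 = 0.8109; α₂ = α₁·K2/[H⁺] = 0.1858
α₁ + 2α₂ = 1.1824
CA = 1.1824 × 2.36 = 2.79 mmol/kg

CA = 2.79 mmol/kg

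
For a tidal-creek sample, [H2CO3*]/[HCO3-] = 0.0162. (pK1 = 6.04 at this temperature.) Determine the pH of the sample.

From K1 = [H⁺][HCO3-]/[H2CO3*]:  pH = pK1 − log₁₀([H2CO3*]/[HCO3-])
log₁₀(0.0162) = -1.790
pH = 6.04 − (-1.790) = 7.83

pH = 7.83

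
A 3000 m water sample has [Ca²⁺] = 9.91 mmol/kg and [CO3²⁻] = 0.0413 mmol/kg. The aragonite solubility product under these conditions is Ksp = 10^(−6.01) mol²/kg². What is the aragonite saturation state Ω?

Ksp = 10^(−6.01) = 9.772×10^-7
Ω = [Ca²⁺][CO3²⁻]/Ksp = (9.91×10^-3)(0.0413×10^-3) / 9.772×10^-7 = 0.419

Ω = 0.419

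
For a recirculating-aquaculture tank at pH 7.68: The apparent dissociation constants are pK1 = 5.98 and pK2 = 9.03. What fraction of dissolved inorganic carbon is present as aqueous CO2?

α₀ = 1 / (1 + K1/[H⁺] + K1K2/[H⁺]²) = 1 / (1 + 10^+1.70 + 10^+0.35)
   = 1 / (1 + 50.119 + 2.2387) = 1/53.357 = 0.01874

α₀ = 0.0187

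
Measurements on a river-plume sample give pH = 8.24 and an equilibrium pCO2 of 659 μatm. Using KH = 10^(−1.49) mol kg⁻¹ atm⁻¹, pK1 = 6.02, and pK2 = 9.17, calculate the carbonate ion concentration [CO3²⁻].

[CO2*] = KH · pCO2 = 10^(−1.49) × 659×10^-6 = 2.132×10^-5 mol/kg
α₀ = 1/(1 + K1/[H⁺] + K1K2/[H⁺]²) = 1/(1 + 10^+2.22 + 10^+1.29) = 0.005363
DIC = [CO2*]/α₀ = 2.132×10^-5 / 0.005363 = 3.976 mmol/kg
[CO3²⁻] = α₂·DIC; α₂ = 0.1046, so [CO3²⁻] = 0.1046 × 3.976 = 0.416 mmol/kg

[CO3²⁻] = 0.416 mmol/kg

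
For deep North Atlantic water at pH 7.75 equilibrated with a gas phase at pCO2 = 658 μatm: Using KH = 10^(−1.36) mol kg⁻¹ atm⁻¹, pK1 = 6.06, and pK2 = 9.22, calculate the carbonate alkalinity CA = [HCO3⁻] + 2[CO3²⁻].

[CO2*] = KH · pCO2 = 10^(−1.36) × 658×10^-6 = 2.872×10^-5 mol/kg
α₀ = 1/(1 + K1/[H⁺] + K1K2/[H⁺]²) = 1/(1 + 10^+1.69 + 10^+0.22) = 0.01937
DIC = [CO2*]/α₀ = 2.872×10^-5 / 0.01937 = 1.483 mmol/kg
CA = (α₁ + 2α₂)·DIC = (0.9485 + 2×0.03214) × 1.483 = 1.50 mmol/kg

CA = 1.50 mmol/kg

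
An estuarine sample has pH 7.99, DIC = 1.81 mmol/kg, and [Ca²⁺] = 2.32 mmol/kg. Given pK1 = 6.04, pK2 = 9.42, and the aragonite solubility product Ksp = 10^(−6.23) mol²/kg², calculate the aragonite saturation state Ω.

Ω = 0.253

α₂ = 1 / (1 + [H⁺]/K2 + [H⁺]²/(K1K2)) = 1 / (1 + 10^+1.43 + 10^-0.52)
   = 1 / (1 + 26.915 + 0.30200) = 1/28.217 = 0.03544
[CO3²⁻] = α₂ × DIC = 0.03544 × 1.81 = 0.06414 mmol/kg
Ksp = 10^(−6.23) = 5.888×10^-7
Ω = [Ca²⁺][CO3²⁻]/Ksp = (2.32×10^-3)(6.414×10^-5) / 5.888×10^-7 = 0.253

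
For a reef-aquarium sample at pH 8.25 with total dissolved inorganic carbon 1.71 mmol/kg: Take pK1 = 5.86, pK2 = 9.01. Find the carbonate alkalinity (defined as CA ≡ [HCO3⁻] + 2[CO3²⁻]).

CA = [HCO3⁻] + 2[CO3²⁻] = (α₁ + 2α₂)·DIC
At pH 8.25: [H⁺]/K1 = 10^-2.39 = 0.0040738, K2/[H⁺] = 10^-0.76 = 0.17378
α₁ = 1/(1 + 0.0040738 + 0.17378) = 1/1.1779 = 0.8490; α₂ = α₁·K2/[H⁺] = 0.1475
α₁ + 2α₂ = 1.1441
CA = 1.1441 × 1.71 = 1.96 mmol/kg

CA = 1.96 mmol/kg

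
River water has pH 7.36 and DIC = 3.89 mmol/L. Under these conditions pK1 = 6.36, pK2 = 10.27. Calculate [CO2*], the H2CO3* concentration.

α₀ = 1 / (1 + K1/[H⁺] + K1K2/[H⁺]²) = 1 / (1 + 10^+1.00 + 10^-1.91)
   = 1 / (1 + 10.000 + 0.012303) = 1/11.012 = 0.09081
[CO2*] = α₀ × DIC = 0.09081 × 3.89 = 0.353 mmol/L

[CO2*] = 0.353 mmol/L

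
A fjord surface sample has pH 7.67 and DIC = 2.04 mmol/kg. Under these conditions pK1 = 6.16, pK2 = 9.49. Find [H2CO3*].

[CO2*] = 0.0603 mmol/kg

α₀ = 1 / (1 + K1/[H⁺] + K1K2/[H⁺]²) = 1 / (1 + 10^+1.51 + 10^-0.31)
   = 1 / (1 + 32.359 + 0.48978) = 1/33.849 = 0.02954
[CO2*] = α₀ × DIC = 0.02954 × 2.04 = 0.0603 mmol/kg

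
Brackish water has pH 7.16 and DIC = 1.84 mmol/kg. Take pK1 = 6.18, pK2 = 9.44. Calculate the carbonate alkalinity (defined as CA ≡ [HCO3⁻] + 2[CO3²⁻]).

CA = [HCO3⁻] + 2[CO3²⁻] = (α₁ + 2α₂)·DIC
At pH 7.16: [H⁺]/K1 = 10^-0.98 = 0.10471, K2/[H⁺] = 10^-2.28 = 0.0052481
α₁ = 1/(1 + 0.10471 + 0.0052481) = 1/1.1100 = 0.9009; α₂ = α₁·K2/[H⁺] = 0.004728
α₁ + 2α₂ = 0.9104
CA = 0.9104 × 1.84 = 1.68 mmol/kg

CA = 1.68 mmol/kg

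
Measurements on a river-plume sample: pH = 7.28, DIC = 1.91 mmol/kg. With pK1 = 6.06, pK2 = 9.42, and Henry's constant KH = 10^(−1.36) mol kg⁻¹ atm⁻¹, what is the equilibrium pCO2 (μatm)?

α₀ = 1 / (1 + K1/[H⁺] + K1K2/[H⁺]²) = 1 / (1 + 10^+1.22 + 10^-0.92)
   = 1 / (1 + 16.596 + 0.12023) = 1/17.716 = 0.05645
[CO2*] = α₀ × DIC = 0.05645 × 1.91 = 0.1078 mmol/kg
pCO2 = [CO2*]/KH = 1.078×10^-4 / 4.365×10^-2 = 2470 μatm

pCO2 = 2470 μatm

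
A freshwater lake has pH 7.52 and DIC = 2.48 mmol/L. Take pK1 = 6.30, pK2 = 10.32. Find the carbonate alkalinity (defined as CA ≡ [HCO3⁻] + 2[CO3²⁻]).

CA = [HCO3⁻] + 2[CO3²⁻] = (α₁ + 2α₂)·DIC
At pH 7.52: [H⁺]/K1 = 10^-1.22 = 0.060256, K2/[H⁺] = 10^-2.80 = 0.0015849
α₁ = 1/(1 + 0.060256 + 0.0015849) = 1/1.0618 = 0.9418; α₂ = α₁·K2/[H⁺] = 0.001493
α₁ + 2α₂ = 0.9447
CA = 0.9447 × 2.48 = 2.34 mmol/L

CA = 2.34 mmol/L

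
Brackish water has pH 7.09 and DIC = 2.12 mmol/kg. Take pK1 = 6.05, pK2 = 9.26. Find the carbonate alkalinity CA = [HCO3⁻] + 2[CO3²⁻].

CA = 1.96 mmol/kg

CA = [HCO3⁻] + 2[CO3²⁻] = (α₁ + 2α₂)·DIC
At pH 7.09: [H⁺]/K1 = 10^-1.04 = 0.091201, K2/[H⁺] = 10^-2.17 = 0.0067608
α₁ = 1/(1 + 0.091201 + 0.0067608) = 1/1.0980 = 0.9108; α₂ = α₁·K2/[H⁺] = 0.006158
α₁ + 2α₂ = 0.9231
CA = 0.9231 × 2.12 = 1.96 mmol/kg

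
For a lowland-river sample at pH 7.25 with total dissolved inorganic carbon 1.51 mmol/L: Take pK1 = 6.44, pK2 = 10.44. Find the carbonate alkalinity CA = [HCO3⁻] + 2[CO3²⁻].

CA = [HCO3⁻] + 2[CO3²⁻] = (α₁ + 2α₂)·DIC
At pH 7.25: [H⁺]/K1 = 10^-0.81 = 0.15488, K2/[H⁺] = 10^-3.19 = 0.00064565
α₁ = 1/(1 + 0.15488 + 0.00064565) = 1/1.1555 = 0.8654; α₂ = α₁·K2/[H⁺] = 0.0005588
α₁ + 2α₂ = 0.8665
CA = 0.8665 × 1.51 = 1.31 mmol/L

CA = 1.31 mmol/L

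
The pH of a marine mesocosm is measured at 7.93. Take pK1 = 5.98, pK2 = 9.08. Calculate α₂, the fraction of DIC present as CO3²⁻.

α₂ = 0.0654

α₂ = 1 / (1 + [H⁺]/K2 + [H⁺]²/(K1K2)) = 1 / (1 + 10^+1.15 + 10^-0.80)
   = 1 / (1 + 14.125 + 0.15849) = 1/15.284 = 0.06543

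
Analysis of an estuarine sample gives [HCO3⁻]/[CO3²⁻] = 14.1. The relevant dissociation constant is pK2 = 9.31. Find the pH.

From K2 = [H⁺][CO3²⁻]/[HCO3⁻]:  pH = pK2 − log₁₀([HCO3⁻]/[CO3²⁻])
log₁₀(14.1) = +1.149
pH = 9.31 − (+1.149) = 8.16

pH = 8.16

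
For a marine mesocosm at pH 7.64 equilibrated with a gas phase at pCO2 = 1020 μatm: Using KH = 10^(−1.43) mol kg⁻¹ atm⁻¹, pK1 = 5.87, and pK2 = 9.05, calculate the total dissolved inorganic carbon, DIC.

DIC = 2.36 mmol/kg

[CO2*] = KH · pCO2 = 10^(−1.43) × 1020×10^-6 = 3.790×10^-5 mol/kg
α₀ = 1/(1 + K1/[H⁺] + K1K2/[H⁺]²) = 1/(1 + 10^+1.77 + 10^+0.36) = 0.01608
DIC = [CO2*]/α₀ = 3.790×10^-5 / 0.01608 = 2.36 mmol/kg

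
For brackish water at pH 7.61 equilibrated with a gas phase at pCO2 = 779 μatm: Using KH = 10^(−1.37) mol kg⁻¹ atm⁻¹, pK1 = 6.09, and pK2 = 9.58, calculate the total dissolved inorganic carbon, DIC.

DIC = 1.15 mmol/kg

[CO2*] = KH · pCO2 = 10^(−1.37) × 779×10^-6 = 3.323×10^-5 mol/kg
α₀ = 1/(1 + K1/[H⁺] + K1K2/[H⁺]²) = 1/(1 + 10^+1.52 + 10^-0.45) = 0.02901
DIC = [CO2*]/α₀ = 3.323×10^-5 / 0.02901 = 1.15 mmol/kg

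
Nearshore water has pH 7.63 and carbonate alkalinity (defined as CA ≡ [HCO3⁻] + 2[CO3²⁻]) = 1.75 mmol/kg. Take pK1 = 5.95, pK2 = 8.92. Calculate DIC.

CA = [HCO3⁻] + 2[CO3²⁻] = (α₁ + 2α₂)·DIC
At pH 7.63: [H⁺]/K1 = 10^-1.68 = 0.020893, K2/[H⁺] = 10^-1.29 = 0.051286
α₁ = 1/(1 + 0.020893 + 0.051286) = 1/1.0722 = 0.9327; α₂ = α₁·K2/[H⁺] = 0.04783
α₁ + 2α₂ = 1.0283
DIC = CA / (α₁ + 2α₂) = 1.75 / 1.0283 = 1.70 mmol/kg

DIC = 1.70 mmol/kg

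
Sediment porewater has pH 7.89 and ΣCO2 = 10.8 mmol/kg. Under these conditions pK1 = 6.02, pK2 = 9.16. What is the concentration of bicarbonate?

α₁ = 1 / (1 + [H⁺]/K1 + K2/[H⁺]) = 1 / (1 + 10^-1.87 + 10^-1.27)
   = 1 / (1 + 0.013490 + 0.053703) = 1/1.0672 = 0.9370
[HCO3⁻] = α₁ × DIC = 0.9370 × 10.8 = 10.1 mmol/kg

[HCO3⁻] = 10.1 mmol/kg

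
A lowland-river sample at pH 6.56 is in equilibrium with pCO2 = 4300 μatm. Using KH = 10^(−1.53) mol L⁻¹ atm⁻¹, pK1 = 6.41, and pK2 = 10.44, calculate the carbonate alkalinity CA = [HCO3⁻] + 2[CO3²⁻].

[CO2*] = KH · pCO2 = 10^(−1.53) × 4300×10^-6 = 1.269×10^-4 mol/L
α₀ = 1/(1 + K1/[H⁺] + K1K2/[H⁺]²) = 1/(1 + 10^+0.15 + 10^-3.73) = 0.4145
DIC = [CO2*]/α₀ = 1.269×10^-4 / 0.4145 = 0.3062 mmol/L
CA = (α₁ + 2α₂)·DIC = (0.5855 + 2×7.718×10^-5) × 0.3062 = 0.179 mmol/L

CA = 0.179 mmol/L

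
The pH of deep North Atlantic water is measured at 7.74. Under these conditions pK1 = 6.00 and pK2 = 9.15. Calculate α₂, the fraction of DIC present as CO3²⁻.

α₂ = 1 / (1 + [H⁺]/K2 + [H⁺]²/(K1K2)) = 1 / (1 + 10^+1.41 + 10^-0.33)
   = 1 / (1 + 25.704 + 0.46774) = 1/27.172 = 0.03680

α₂ = 0.0368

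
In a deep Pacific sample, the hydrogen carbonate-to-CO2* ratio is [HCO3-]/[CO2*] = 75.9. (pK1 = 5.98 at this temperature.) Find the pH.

pH = 7.86

From K1 = [H⁺][HCO3-]/[CO2*]:  pH = pK1 + log₁₀([HCO3-]/[CO2*])
log₁₀(75.9) = +1.880
pH = 5.98 + (+1.880) = 7.86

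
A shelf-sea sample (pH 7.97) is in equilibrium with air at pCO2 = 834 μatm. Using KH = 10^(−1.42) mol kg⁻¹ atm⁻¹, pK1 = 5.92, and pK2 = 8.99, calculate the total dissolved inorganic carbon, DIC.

DIC = 3.93 mmol/kg

[CO2*] = KH · pCO2 = 10^(−1.42) × 834×10^-6 = 3.171×10^-5 mol/kg
α₀ = 1/(1 + K1/[H⁺] + K1K2/[H⁺]²) = 1/(1 + 10^+2.05 + 10^+1.03) = 0.008070
DIC = [CO2*]/α₀ = 3.171×10^-5 / 0.008070 = 3.93 mmol/kg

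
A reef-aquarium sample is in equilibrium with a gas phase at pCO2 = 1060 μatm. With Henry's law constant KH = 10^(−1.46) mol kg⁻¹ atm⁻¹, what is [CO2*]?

[CO2*] = 36.8 μmol/kg

KH = 10^(−1.46) = 3.467×10^-2 mol kg⁻¹ atm⁻¹
[CO2*] = KH · pCO2 = 3.467×10^-2 × 1060×10^-6 atm = 3.68×10^-5 mol/kg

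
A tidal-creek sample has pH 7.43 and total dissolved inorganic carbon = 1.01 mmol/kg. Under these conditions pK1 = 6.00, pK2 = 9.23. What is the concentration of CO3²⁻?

α₂ = 1 / (1 + [H⁺]/K2 + [H⁺]²/(K1K2)) = 1 / (1 + 10^+1.80 + 10^+0.37)
   = 1 / (1 + 63.096 + 2.3442) = 1/66.440 = 0.01505
[CO3²⁻] = α₂ × DIC = 0.01505 × 1.01 = 0.0152 mmol/kg = 15.2 μmol/kg

[CO3²⁻] = 15.2 μmol/kg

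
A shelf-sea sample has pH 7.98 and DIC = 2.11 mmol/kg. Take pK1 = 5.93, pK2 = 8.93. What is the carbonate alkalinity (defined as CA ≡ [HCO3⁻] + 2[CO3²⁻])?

CA = 2.30 mmol/kg

CA = [HCO3⁻] + 2[CO3²⁻] = (α₁ + 2α₂)·DIC
At pH 7.98: [H⁺]/K1 = 10^-2.05 = 0.0089125, K2/[H⁺] = 10^-0.95 = 0.11220
α₁ = 1/(1 + 0.0089125 + 0.11220) = 1/1.1211 = 0.8920; α₂ = α₁·K2/[H⁺] = 0.1001
α₁ + 2α₂ = 1.0921
CA = 1.0921 × 2.11 = 2.30 mmol/kg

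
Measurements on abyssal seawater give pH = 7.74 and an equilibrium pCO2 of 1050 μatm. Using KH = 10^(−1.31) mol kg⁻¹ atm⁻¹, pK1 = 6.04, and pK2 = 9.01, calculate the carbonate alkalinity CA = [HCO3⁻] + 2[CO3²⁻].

[CO2*] = KH · pCO2 = 10^(−1.31) × 1050×10^-6 = 5.143×10^-5 mol/kg
α₀ = 1/(1 + K1/[H⁺] + K1K2/[H⁺]²) = 1/(1 + 10^+1.70 + 10^+0.43) = 0.01858
DIC = [CO2*]/α₀ = 5.143×10^-5 / 0.01858 = 2.767 mmol/kg
CA = (α₁ + 2α₂)·DIC = (0.9314 + 2×0.05002) × 2.767 = 2.85 mmol/kg

CA = 2.85 mmol/kg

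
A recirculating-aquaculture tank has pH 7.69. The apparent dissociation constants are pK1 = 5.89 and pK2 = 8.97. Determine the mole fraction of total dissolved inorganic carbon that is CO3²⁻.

α₂ = 0.0491

α₂ = 1 / (1 + [H⁺]/K2 + [H⁺]²/(K1K2)) = 1 / (1 + 10^+1.28 + 10^-0.52)
   = 1 / (1 + 19.055 + 0.30200) = 1/20.357 = 0.04912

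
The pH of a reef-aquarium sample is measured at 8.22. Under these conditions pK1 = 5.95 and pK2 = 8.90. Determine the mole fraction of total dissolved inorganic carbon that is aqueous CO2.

α₀ = 0.00442

α₀ = 1 / (1 + K1/[H⁺] + K1K2/[H⁺]²) = 1 / (1 + 10^+2.27 + 10^+1.59)
   = 1 / (1 + 186.21 + 38.905) = 1/226.11 = 0.004423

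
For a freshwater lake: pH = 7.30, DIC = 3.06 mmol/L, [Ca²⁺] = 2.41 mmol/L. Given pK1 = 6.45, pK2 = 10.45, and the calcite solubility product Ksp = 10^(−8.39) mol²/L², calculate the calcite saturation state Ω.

α₂ = 1 / (1 + [H⁺]/K2 + [H⁺]²/(K1K2)) = 1 / (1 + 10^+3.15 + 10^+2.30)
   = 1 / (1 + 1412.5 + 199.53) = 1/1613.1 = 0.0006199
[CO3²⁻] = α₂ × DIC = 0.0006199 × 3.06 = 0.001897 mmol/L = 1.897 μmol/L
Ksp = 10^(−8.39) = 4.074×10^-9
Ω = [Ca²⁺][CO3²⁻]/Ksp = (2.41×10^-3)(1.897×10^-6) / 4.074×10^-9 = 1.12

Ω = 1.12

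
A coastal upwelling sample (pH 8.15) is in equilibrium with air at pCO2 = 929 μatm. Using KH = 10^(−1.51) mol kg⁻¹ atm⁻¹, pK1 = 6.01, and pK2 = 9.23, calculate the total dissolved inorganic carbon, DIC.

DIC = 4.32 mmol/kg

[CO2*] = KH · pCO2 = 10^(−1.51) × 929×10^-6 = 2.871×10^-5 mol/kg
α₀ = 1/(1 + K1/[H⁺] + K1K2/[H⁺]²) = 1/(1 + 10^+2.14 + 10^+1.06) = 0.006644
DIC = [CO2*]/α₀ = 2.871×10^-5 / 0.006644 = 4.32 mmol/kg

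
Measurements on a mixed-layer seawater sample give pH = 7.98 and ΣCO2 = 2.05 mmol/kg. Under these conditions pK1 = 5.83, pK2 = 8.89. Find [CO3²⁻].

[CO3²⁻] = 0.223 mmol/kg

α₂ = 1 / (1 + [H⁺]/K2 + [H⁺]²/(K1K2)) = 1 / (1 + 10^+0.91 + 10^-1.24)
   = 1 / (1 + 8.1283 + 0.057544) = 1/9.1858 = 0.1089
[CO3²⁻] = α₂ × DIC = 0.1089 × 2.05 = 0.223 mmol/kg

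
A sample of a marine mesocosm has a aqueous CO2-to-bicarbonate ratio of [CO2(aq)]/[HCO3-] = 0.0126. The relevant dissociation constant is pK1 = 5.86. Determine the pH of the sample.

pH = 7.76

From K1 = [H⁺][HCO3-]/[CO2(aq)]:  pH = pK1 − log₁₀([CO2(aq)]/[HCO3-])
log₁₀(0.0126) = -1.900
pH = 5.86 − (-1.900) = 7.76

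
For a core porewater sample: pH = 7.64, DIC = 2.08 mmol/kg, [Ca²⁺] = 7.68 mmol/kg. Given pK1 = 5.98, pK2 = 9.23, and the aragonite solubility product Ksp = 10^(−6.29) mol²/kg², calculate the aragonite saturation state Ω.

Ω = 0.764

α₂ = 1 / (1 + [H⁺]/K2 + [H⁺]²/(K1K2)) = 1 / (1 + 10^+1.59 + 10^-0.07)
   = 1 / (1 + 38.905 + 0.85114) = 1/40.756 = 0.02454
[CO3²⁻] = α₂ × DIC = 0.02454 × 2.08 = 0.05104 mmol/kg
Ksp = 10^(−6.29) = 5.129×10^-7
Ω = [Ca²⁺][CO3²⁻]/Ksp = (7.68×10^-3)(5.104×10^-5) / 5.129×10^-7 = 0.764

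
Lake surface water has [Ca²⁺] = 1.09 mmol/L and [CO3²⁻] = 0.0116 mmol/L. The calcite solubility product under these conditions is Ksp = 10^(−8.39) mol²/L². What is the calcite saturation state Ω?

Ω = 3.10

Ksp = 10^(−8.39) = 4.074×10^-9
Ω = [Ca²⁺][CO3²⁻]/Ksp = (1.09×10^-3)(0.0116×10^-3) / 4.074×10^-9 = 3.10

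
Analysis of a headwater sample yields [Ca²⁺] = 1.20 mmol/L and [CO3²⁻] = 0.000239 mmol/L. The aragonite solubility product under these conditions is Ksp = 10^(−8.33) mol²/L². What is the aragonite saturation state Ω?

Ω = 0.0613

Ksp = 10^(−8.33) = 4.677×10^-9
Ω = [Ca²⁺][CO3²⁻]/Ksp = (1.20×10^-3)(0.000239×10^-3) / 4.677×10^-9 = 0.0613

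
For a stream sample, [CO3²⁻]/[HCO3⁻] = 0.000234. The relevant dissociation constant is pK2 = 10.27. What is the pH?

pH = 6.64

From K2 = [H⁺][CO3²⁻]/[HCO3⁻]:  pH = pK2 + log₁₀([CO3²⁻]/[HCO3⁻])
log₁₀(0.000234) = -3.631
pH = 10.27 + (-3.631) = 6.64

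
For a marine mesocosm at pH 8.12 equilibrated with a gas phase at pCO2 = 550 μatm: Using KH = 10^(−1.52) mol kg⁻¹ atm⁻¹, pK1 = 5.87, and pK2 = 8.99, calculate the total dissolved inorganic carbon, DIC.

[CO2*] = KH · pCO2 = 10^(−1.52) × 550×10^-6 = 1.661×10^-5 mol/kg
α₀ = 1/(1 + K1/[H⁺] + K1K2/[H⁺]²) = 1/(1 + 10^+2.25 + 10^+1.38) = 0.004931
DIC = [CO2*]/α₀ = 1.661×10^-5 / 0.004931 = 3.37 mmol/kg

DIC = 3.37 mmol/kg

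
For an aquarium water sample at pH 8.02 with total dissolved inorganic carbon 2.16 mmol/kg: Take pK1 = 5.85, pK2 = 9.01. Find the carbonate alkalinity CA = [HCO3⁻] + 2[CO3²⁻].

CA = 2.35 mmol/kg

CA = [HCO3⁻] + 2[CO3²⁻] = (α₁ + 2α₂)·DIC
At pH 8.02: [H⁺]/K1 = 10^-2.17 = 0.0067608, K2/[H⁺] = 10^-0.99 = 0.10233
α₁ = 1/(1 + 0.0067608 + 0.10233) = 1/1.1091 = 0.9016; α₂ = α₁·K2/[H⁺] = 0.09226
α₁ + 2α₂ = 1.0862
CA = 1.0862 × 2.16 = 2.35 mmol/kg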